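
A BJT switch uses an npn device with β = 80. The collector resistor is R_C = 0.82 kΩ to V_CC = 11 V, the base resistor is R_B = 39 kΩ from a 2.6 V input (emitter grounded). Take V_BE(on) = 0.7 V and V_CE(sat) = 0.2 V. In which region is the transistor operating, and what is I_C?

Assume active. Base-emitter loop: I_B = (V_BB − V_BE)/R_B = (2.6 − 0.7)/39 = 0.0487 mA.
I_C = β·I_B = 80×0.0487 = 3.9 mA.
V_CE = V_CC − I_C·R_C = 11 − 3.9×0.82 = 7.8 V > V_CE(sat), so the active-region assumption holds.

active; I_C ≈ 3.9 mA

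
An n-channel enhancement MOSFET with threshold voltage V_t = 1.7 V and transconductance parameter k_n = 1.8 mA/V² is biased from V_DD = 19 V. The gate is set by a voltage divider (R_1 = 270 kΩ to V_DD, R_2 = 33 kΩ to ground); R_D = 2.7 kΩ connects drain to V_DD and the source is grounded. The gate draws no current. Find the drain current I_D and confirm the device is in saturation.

V_G = V_DD·R_2/(R_1+R_2) = 19×33/303 = 2.07 V. With the source grounded, V_GS = V_G = 2.07 V.
Assume saturation: I_D = (k_n/2)(V_GS − V_t)² = (1.8/2)×(2.07 − 1.7)² = 0.9×0.369² = 0.123 mA.
V_DS = V_DD − I_D·R_D = 19 − 0.123×2.7 = 18.7 V.
Saturation requires V_DS ≥ V_GS − V_t = 0.369 V; 18.7 ≥ 0.369 ✓.

I_D ≈ 0.12 mA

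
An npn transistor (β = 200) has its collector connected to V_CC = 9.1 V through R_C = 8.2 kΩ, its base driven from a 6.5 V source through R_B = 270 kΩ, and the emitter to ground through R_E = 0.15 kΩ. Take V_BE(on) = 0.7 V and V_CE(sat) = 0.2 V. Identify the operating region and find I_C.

Assume active: I_B = (6.5 − 0.7)/(270 + 201×0.15) = 0.0193 mA, I_C = β·I_B = 3.86 mA.
Then V_CE = 9.1 − 3.86×8.2 − 3.88×0.15 = -23.2 V < 0.2 V — the active assumption fails.
Re-solve with V_CE = 0.2 V. KCL at the emitter: V_E/R_E = (V_BB−0.7−V_E)/R_B + (V_CC−0.2−V_E)/R_C, giving V_E = 0.163 V.
I_C = (V_CC − 0.2 − V_E)/R_C = (8.9 − 0.163)/8.2 = 1.07 mA.
Check: I_B = (5.8 − 0.163)/270 = 0.0209 mA, and β·I_B = 4.18 mA > I_C, confirming saturation.

saturation; I_C ≈ 1.1 mA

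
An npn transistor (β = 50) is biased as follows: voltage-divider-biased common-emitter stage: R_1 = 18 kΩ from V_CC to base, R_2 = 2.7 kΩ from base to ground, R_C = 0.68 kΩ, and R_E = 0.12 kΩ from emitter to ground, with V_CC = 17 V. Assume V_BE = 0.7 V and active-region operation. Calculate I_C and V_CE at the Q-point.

Thevenize the base divider: V_Th = V_CC·R_2/(R_1+R_2) = 17×2.7/20.7 = 2.22 V, R_Th = R_1‖R_2 = 2.35 kΩ.
Base-emitter loop: V_Th = I_B·R_Th + V_BE + (β+1)I_B·R_E, so I_B = (2.22 − 0.7) / (2.35 + 51×0.12) = 0.179 mA.
I_C = β·I_B = 50×0.179 = 8.96 mA, and I_E = (β+1)I_B = 9.14 mA.
V_CE = V_CC − I_C·R_C − I_E·R_E = 17 − 8.96×0.68 − 9.14×0.12 = 9.81 V.
V_CE = 9.81 V > 0.2 V confirms active-region operation.

I_C ≈ 9 mA, V_CE ≈ 9.8 V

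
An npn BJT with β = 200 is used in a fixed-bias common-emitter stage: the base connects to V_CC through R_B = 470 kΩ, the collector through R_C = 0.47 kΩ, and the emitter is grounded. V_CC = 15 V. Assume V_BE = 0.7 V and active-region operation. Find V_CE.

V_CE ≈ 12 V

Base loop: V_CC = I_B·R_B + V_BE, so I_B = (15 − 0.7)/470 kΩ = 0.0304 mA.
In the active region I_C = β·I_B = 200 × 0.0304 = 6.09 mA.
Collector loop: V_CE = V_CC − I_C·R_C = 15 − 6.09×0.47 = 12.1 V.
Since V_CE = 12.1 V > V_CE(sat) ≈ 0.2 V, the transistor is in the active region as assumed.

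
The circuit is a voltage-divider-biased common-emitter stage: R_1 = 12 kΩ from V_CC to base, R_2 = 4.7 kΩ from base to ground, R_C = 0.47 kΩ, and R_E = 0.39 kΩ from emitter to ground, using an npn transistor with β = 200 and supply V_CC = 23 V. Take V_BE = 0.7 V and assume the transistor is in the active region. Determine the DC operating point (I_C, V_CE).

I_C ≈ 14 mA, V_CE ≈ 11 V

Thevenize the base divider: V_Th = V_CC·R_2/(R_1+R_2) = 23×4.7/16.7 = 6.47 V, R_Th = R_1‖R_2 = 3.38 kΩ.
Base-emitter loop: V_Th = I_B·R_Th + V_BE + (β+1)I_B·R_E, so I_B = (6.47 − 0.7) / (3.38 + 201×0.39) = 0.0706 mA.
I_C = β·I_B = 200×0.0706 = 14.1 mA, and I_E = (β+1)I_B = 14.2 mA.
V_CE = V_CC − I_C·R_C − I_E·R_E = 23 − 14.1×0.47 − 14.2×0.39 = 10.8 V.
V_CE = 10.8 V > 0.2 V confirms active-region operation.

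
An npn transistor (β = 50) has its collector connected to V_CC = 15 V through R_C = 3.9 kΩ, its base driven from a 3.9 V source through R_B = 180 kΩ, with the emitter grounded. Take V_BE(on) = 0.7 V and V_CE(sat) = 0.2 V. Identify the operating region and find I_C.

active; I_C ≈ 0.89 mA

Assume active. Base-emitter loop: I_B = (V_BB − V_BE)/R_B = (3.9 − 0.7)/180 = 0.0178 mA.
I_C = β·I_B = 50×0.0178 = 0.889 mA.
V_CE = V_CC − I_C·R_C = 15 − 0.889×3.9 = 11.5 V > V_CE(sat), so the active-region assumption holds.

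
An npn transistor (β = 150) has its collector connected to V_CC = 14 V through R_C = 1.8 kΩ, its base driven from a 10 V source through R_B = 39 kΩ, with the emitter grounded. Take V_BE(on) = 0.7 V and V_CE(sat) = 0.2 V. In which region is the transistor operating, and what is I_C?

saturation; I_C ≈ 7.7 mA

Assume active: I_B = (10 − 0.7)/39 = 0.238 mA, giving I_C = β·I_B = 35.8 mA.
But then V_CE = 14 − 35.8×1.8 = -50.4 V < V_CE(sat) = 0.2 V — impossible in the active region.
So the transistor is saturated. With V_CE = 0.2 V, I_C = (V_CC − 0.2)/R_C = 13.8/1.8 = 7.67 mA.
Check: β·I_B = 35.8 mA > I_C = 7.67 mA, confirming saturation.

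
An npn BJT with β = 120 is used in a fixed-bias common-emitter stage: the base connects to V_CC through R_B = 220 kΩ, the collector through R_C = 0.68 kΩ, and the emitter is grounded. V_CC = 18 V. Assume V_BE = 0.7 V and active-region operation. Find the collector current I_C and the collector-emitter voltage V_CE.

Base loop: V_CC = I_B·R_B + V_BE, so I_B = (18 − 0.7)/220 kΩ = 0.0786 mA.
In the active region I_C = β·I_B = 120 × 0.0786 = 9.44 mA.
Collector loop: V_CE = V_CC − I_C·R_C = 18 − 9.44×0.68 = 11.6 V.
Since V_CE = 11.6 V > V_CE(sat) ≈ 0.2 V, the transistor is in the active region as assumed.

I_C ≈ 9.4 mA, V_CE ≈ 12 V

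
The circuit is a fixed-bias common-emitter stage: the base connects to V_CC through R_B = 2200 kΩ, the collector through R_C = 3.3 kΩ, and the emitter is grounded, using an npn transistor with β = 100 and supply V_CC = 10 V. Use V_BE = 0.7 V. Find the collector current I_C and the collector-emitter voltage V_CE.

I_C ≈ 0.42 mA, V_CE ≈ 8.6 V

Base loop: V_CC = I_B·R_B + V_BE, so I_B = (10 − 0.7)/2200 kΩ = 0.00423 mA.
In the active region I_C = β·I_B = 100 × 0.00423 = 0.423 mA.
Collector loop: V_CE = V_CC − I_C·R_C = 10 − 0.423×3.3 = 8.61 V.
Since V_CE = 8.61 V > V_CE(sat) ≈ 0.2 V, the transistor is in the active region as assumed.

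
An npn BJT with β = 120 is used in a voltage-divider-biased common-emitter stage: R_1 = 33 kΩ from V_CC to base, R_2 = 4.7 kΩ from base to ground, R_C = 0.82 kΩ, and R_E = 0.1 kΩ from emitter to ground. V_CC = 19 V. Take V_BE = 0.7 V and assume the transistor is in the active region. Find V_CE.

V_CE ≈ 7.6 V

Thevenize the base divider: V_Th = V_CC·R_2/(R_1+R_2) = 19×4.7/37.7 = 2.37 V, R_Th = R_1‖R_2 = 4.11 kΩ.
Base-emitter loop: V_Th = I_B·R_Th + V_BE + (β+1)I_B·R_E, so I_B = (2.37 − 0.7) / (4.11 + 121×0.1) = 0.103 mA.
I_C = β·I_B = 120×0.103 = 12.4 mA, and I_E = (β+1)I_B = 12.5 mA.
V_CE = V_CC − I_C·R_C − I_E·R_E = 19 − 12.4×0.82 − 12.5×0.1 = 7.63 V.
V_CE = 7.63 V > 0.2 V confirms active-region operation.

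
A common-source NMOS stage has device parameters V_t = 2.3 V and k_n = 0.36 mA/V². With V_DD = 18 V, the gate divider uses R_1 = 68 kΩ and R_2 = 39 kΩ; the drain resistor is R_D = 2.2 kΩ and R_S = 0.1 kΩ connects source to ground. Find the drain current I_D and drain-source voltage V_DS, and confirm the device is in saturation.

I_D ≈ 2.8 mA, V_DS ≈ 11 V

V_G = V_DD·R_2/(R_1+R_2) = 18×39/107 = 6.56 V.
Assume saturation: I_D = (k_n/2)(V_GS − V_t)² with V_GS = V_G − I_D·R_S = 6.56 − 0.1·I_D.
Substituting gives 0.0018·I_D² − 1.15·I_D + 3.27 = 0, with roots I_D = 2.85 or 638 mA.
The root I_D = 638 mA gives V_GS = -57.2 V ≤ V_t, so take I_D = 2.85 mA.
Then V_GS = 6.28 V and V_DS = V_DD − I_D(R_D+R_S) = 18 − 2.85×2.3 = 11.5 V.
Saturation requires V_DS ≥ V_GS − V_t = 3.98 V; 11.5 ≥ 3.98 ✓.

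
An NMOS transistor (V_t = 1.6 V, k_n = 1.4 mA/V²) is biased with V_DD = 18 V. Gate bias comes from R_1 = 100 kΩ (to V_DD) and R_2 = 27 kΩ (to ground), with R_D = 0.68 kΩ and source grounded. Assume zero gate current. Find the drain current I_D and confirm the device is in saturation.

V_G = V_DD·R_2/(R_1+R_2) = 18×27/127 = 3.83 V. With the source grounded, V_GS = V_G = 3.83 V.
Assume saturation: I_D = (k_n/2)(V_GS − V_t)² = (1.4/2)×(3.83 − 1.6)² = 0.7×2.23² = 3.47 mA.
V_DS = V_DD − I_D·R_D = 18 − 3.47×0.68 = 15.6 V.
Saturation requires V_DS ≥ V_GS − V_t = 2.23 V; 15.6 ≥ 2.23 ✓.

I_D ≈ 3.5 mA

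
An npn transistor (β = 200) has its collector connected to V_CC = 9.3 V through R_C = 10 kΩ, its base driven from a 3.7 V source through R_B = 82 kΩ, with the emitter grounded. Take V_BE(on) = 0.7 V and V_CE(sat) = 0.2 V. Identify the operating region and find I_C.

Assume active: I_B = (3.7 − 0.7)/82 = 0.0366 mA, giving I_C = β·I_B = 7.32 mA.
But then V_CE = 9.3 − 7.32×10 = -63.9 V < V_CE(sat) = 0.2 V — impossible in the active region.
So the transistor is saturated. With V_CE = 0.2 V, I_C = (V_CC − 0.2)/R_C = 9.1/10 = 0.91 mA.
Check: β·I_B = 7.32 mA > I_C = 0.91 mA, confirming saturation.

saturation; I_C ≈ 0.91 mA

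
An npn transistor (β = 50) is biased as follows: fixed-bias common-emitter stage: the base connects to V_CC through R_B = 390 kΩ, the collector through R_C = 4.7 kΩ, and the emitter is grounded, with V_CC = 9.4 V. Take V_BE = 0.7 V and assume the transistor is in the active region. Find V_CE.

V_CE ≈ 4.2 V

Base loop: V_CC = I_B·R_B + V_BE, so I_B = (9.4 − 0.7)/390 kΩ = 0.0223 mA.
In the active region I_C = β·I_B = 50 × 0.0223 = 1.12 mA.
Collector loop: V_CE = V_CC − I_C·R_C = 9.4 − 1.12×4.7 = 4.16 V.
Since V_CE = 4.16 V > V_CE(sat) ≈ 0.2 V, the transistor is in the active region as assumed.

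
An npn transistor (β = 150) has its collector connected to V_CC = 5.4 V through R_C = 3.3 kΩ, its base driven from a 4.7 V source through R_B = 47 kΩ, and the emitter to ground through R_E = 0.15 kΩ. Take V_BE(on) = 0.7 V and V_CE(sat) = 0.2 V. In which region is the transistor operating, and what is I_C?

Assume active: I_B = (4.7 − 0.7)/(47 + 151×0.15) = 0.0574 mA, I_C = β·I_B = 8.61 mA.
Then V_CE = 5.4 − 8.61×3.3 − 8.67×0.15 = -24.3 V < 0.2 V — the active assumption fails.
Re-solve with V_CE = 0.2 V. KCL at the emitter: V_E/R_E = (V_BB−0.7−V_E)/R_B + (V_CC−0.2−V_E)/R_C, giving V_E = 0.238 V.
I_C = (V_CC − 0.2 − V_E)/R_C = (5.2 − 0.238)/3.3 = 1.5 mA.
Check: I_B = (4 − 0.238)/47 = 0.0801 mA, and β·I_B = 12 mA > I_C, confirming saturation.

saturation; I_C ≈ 1.5 mA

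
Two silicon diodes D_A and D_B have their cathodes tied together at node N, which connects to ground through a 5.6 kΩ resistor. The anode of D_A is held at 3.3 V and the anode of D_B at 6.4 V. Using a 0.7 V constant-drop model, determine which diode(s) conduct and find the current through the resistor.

Assume both conduct. Then node N would need to be at both 3.3−0.7 = 2.6 V and 6.4−0.7 = 5.7 V, which is impossible.
Assume only D_B conducts: V_N = 6.4 − 0.7 = 5.7 V, so I_R = 5.7/5.6 = 1.02 mA.
Check D_A: its anode-to-cathode voltage is 3.3 − 5.7 = -2.4 V < 0.7 V, so it is off. The assumption is consistent.

Only D_B conducts; I_R ≈ 1 mA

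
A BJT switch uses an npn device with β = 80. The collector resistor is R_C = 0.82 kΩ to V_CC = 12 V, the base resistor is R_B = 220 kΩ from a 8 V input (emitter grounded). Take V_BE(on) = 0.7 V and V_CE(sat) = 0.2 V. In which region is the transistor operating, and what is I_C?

Assume active. Base-emitter loop: I_B = (V_BB − V_BE)/R_B = (8 − 0.7)/220 = 0.0332 mA.
I_C = β·I_B = 80×0.0332 = 2.65 mA.
V_CE = V_CC − I_C·R_C = 12 − 2.65×0.82 = 9.82 V > V_CE(sat), so the active-region assumption holds.

active; I_C ≈ 2.7 mA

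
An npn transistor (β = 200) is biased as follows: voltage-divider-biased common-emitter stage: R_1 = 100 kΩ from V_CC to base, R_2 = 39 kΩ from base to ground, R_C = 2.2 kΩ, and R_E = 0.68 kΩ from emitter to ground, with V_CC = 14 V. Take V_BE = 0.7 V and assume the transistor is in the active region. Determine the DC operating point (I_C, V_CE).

I_C ≈ 3.9 mA, V_CE ≈ 2.7 V

Thevenize the base divider: V_Th = V_CC·R_2/(R_1+R_2) = 14×39/139 = 3.93 V, R_Th = R_1‖R_2 = 28.1 kΩ.
Base-emitter loop: V_Th = I_B·R_Th + V_BE + (β+1)I_B·R_E, so I_B = (3.93 − 0.7) / (28.1 + 201×0.68) = 0.0196 mA.
I_C = β·I_B = 200×0.0196 = 3.92 mA, and I_E = (β+1)I_B = 3.94 mA.
V_CE = V_CC − I_C·R_C − I_E·R_E = 14 − 3.92×2.2 − 3.94×0.68 = 2.7 V.
V_CE = 2.7 V > 0.2 V confirms active-region operation.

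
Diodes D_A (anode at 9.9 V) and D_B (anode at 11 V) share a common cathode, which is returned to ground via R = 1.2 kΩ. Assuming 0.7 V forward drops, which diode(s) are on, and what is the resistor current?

Only D_B conducts; I_R ≈ 8.6 mA

Assume both conduct. Then node N would need to be at both 9.9−0.7 = 9.2 V and 11−0.7 = 10.3 V, which is impossible.
Assume only D_B conducts: V_N = 11 − 0.7 = 10.3 V, so I_R = 10.3/1.2 = 8.58 mA.
Check D_A: its anode-to-cathode voltage is 9.9 − 10.3 = -0.4 V < 0.7 V, so it is off. The assumption is consistent.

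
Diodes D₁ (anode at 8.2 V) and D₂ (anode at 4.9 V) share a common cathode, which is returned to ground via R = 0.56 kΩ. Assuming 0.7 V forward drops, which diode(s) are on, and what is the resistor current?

Only D₁ conducts; I_R ≈ 13 mA

Assume both conduct. Then node N would need to be at both 8.2−0.7 = 7.5 V and 4.9−0.7 = 4.2 V, which is impossible.
Assume only D₁ conducts: V_N = 8.2 − 0.7 = 7.5 V, so I_R = 7.5/0.56 = 13.4 mA.
Check D₂: its anode-to-cathode voltage is 4.9 − 7.5 = -2.6 V < 0.7 V, so it is off. The assumption is consistent.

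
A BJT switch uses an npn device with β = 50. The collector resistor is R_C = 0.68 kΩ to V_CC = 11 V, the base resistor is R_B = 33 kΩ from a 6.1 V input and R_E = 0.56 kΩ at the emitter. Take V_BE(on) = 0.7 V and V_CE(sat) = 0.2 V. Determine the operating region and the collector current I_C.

active; I_C ≈ 4.4 mA

Assume active. Base-emitter loop: I_B = (V_BB − V_BE)/(R_B + (β+1)R_E) = (6.1 − 0.7)/(33 + 51×0.56) = 0.0877 mA.
I_C = β·I_B = 50×0.0877 = 4.39 mA.
V_CE = V_CC − I_C·R_C − I_E·R_E = 11 − 4.39×0.68 − 4.47×0.56 = 5.51 V > V_CE(sat), so the active-region assumption holds.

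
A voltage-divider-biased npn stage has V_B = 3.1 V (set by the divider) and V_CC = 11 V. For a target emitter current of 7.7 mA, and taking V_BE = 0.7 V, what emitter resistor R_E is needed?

R_E ≈ 0.31 kΩ

V_E = V_B − V_BE = 3.1 − 0.7 = 2.4 V.
R_E = V_E / I_E = 2.4 / 7.7 = 0.312 kΩ.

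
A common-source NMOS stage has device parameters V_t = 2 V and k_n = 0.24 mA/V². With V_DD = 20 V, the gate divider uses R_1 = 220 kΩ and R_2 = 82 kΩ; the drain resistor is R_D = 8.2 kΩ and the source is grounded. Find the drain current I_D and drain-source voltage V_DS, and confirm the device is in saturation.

V_G = V_DD·R_2/(R_1+R_2) = 20×82/302 = 5.43 V. With the source grounded, V_GS = V_G = 5.43 V.
Assume saturation: I_D = (k_n/2)(V_GS − V_t)² = (0.24/2)×(5.43 − 2)² = 0.12×3.43² = 1.41 mA.
V_DS = V_DD − I_D·R_D = 20 − 1.41×8.2 = 8.42 V.
Saturation requires V_DS ≥ V_GS − V_t = 3.43 V; 8.42 ≥ 3.43 ✓.

I_D ≈ 1.4 mA, V_DS ≈ 8.4 V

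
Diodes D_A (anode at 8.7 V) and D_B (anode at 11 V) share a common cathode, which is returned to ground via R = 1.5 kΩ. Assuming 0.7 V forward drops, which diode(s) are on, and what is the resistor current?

Only D_B conducts; I_R ≈ 6.9 mA

Assume both conduct. Then node N would need to be at both 8.7−0.7 = 8 V and 11−0.7 = 10.3 V, which is impossible.
Assume only D_B conducts: V_N = 11 − 0.7 = 10.3 V, so I_R = 10.3/1.5 = 6.87 mA.
Check D_A: its anode-to-cathode voltage is 8.7 − 10.3 = -1.6 V < 0.7 V, so it is off. The assumption is consistent.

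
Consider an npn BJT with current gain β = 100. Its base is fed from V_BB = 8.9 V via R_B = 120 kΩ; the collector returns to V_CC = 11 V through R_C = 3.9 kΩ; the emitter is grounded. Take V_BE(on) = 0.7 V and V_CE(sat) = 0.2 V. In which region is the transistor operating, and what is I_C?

saturation; I_C ≈ 2.8 mA

Assume active: I_B = (8.9 − 0.7)/120 = 0.0683 mA, giving I_C = β·I_B = 6.83 mA.
But then V_CE = 11 − 6.83×3.9 = -15.7 V < V_CE(sat) = 0.2 V — impossible in the active region.
So the transistor is saturated. With V_CE = 0.2 V, I_C = (V_CC − 0.2)/R_C = 10.8/3.9 = 2.77 mA.
Check: β·I_B = 6.83 mA > I_C = 2.77 mA, confirming saturation.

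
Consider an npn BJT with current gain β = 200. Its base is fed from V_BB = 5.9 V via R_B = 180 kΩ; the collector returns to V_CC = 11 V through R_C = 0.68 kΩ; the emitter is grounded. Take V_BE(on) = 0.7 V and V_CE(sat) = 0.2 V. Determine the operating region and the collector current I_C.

Assume active. Base-emitter loop: I_B = (V_BB − V_BE)/R_B = (5.9 − 0.7)/180 = 0.0289 mA.
I_C = β·I_B = 200×0.0289 = 5.78 mA.
V_CE = V_CC − I_C·R_C = 11 − 5.78×0.68 = 7.07 V > V_CE(sat), so the active-region assumption holds.

active; I_C ≈ 5.8 mA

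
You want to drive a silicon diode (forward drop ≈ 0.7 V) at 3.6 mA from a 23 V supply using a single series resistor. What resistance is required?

The resistor drops V_S − V_D = 23 − 0.7 = 22.3 V at 3.6 mA.
R = 22.3 V / 3.6 mA = 6.19 kΩ.

R ≈ 6.2 kΩ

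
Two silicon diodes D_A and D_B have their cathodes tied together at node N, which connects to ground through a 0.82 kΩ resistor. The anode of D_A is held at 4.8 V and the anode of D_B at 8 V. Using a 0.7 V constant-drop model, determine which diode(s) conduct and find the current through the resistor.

Assume both conduct. Then node N would need to be at both 4.8−0.7 = 4.1 V and 8−0.7 = 7.3 V, which is impossible.
Assume only D_B conducts: V_N = 8 − 0.7 = 7.3 V, so I_R = 7.3/0.82 = 8.9 mA.
Check D_A: its anode-to-cathode voltage is 4.8 − 7.3 = -2.5 V < 0.7 V, so it is off. The assumption is consistent.

Only D_B conducts; I_R ≈ 8.9 mA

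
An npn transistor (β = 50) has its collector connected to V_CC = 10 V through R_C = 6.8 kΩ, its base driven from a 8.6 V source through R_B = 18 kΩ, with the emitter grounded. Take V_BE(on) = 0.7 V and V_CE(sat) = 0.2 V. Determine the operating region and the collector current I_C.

Assume active: I_B = (8.6 − 0.7)/18 = 0.439 mA, giving I_C = β·I_B = 21.9 mA.
But then V_CE = 10 − 21.9×6.8 = -139 V < V_CE(sat) = 0.2 V — impossible in the active region.
So the transistor is saturated. With V_CE = 0.2 V, I_C = (V_CC − 0.2)/R_C = 9.8/6.8 = 1.44 mA.
Check: β·I_B = 21.9 mA > I_C = 1.44 mA, confirming saturation.

saturation; I_C ≈ 1.4 mA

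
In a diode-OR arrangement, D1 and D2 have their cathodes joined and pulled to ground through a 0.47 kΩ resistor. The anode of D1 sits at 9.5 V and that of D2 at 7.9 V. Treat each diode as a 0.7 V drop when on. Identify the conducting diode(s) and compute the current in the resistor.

Only D1 conducts; I_R ≈ 19 mA

Assume both conduct. Then node N would need to be at both 9.5−0.7 = 8.8 V and 7.9−0.7 = 7.2 V, which is impossible.
Assume only D1 conducts: V_N = 9.5 − 0.7 = 8.8 V, so I_R = 8.8/0.47 = 18.7 mA.
Check D2: its anode-to-cathode voltage is 7.9 − 8.8 = -0.9 V < 0.7 V, so it is off. The assumption is consistent.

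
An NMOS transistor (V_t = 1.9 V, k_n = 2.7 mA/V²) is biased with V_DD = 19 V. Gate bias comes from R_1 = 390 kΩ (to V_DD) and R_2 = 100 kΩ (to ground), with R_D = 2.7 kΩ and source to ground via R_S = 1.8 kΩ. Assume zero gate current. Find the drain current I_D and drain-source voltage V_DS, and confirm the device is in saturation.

I_D ≈ 0.7 mA, V_DS ≈ 16 V

V_G = V_DD·R_2/(R_1+R_2) = 19×100/490 = 3.88 V.
Assume saturation: I_D = (k_n/2)(V_GS − V_t)² with V_GS = V_G − I_D·R_S = 3.88 − 1.8·I_D.
Substituting gives 4.37·I_D² − 10.6·I_D + 5.28 = 0, with roots I_D = 0.699 or 1.73 mA.
The root I_D = 1.73 mA gives V_GS = 0.769 V ≤ V_t, so take I_D = 0.699 mA.
Then V_GS = 2.62 V and V_DS = V_DD − I_D(R_D+R_S) = 19 − 0.699×4.5 = 15.9 V.
Saturation requires V_DS ≥ V_GS − V_t = 0.72 V; 15.9 ≥ 0.72 ✓.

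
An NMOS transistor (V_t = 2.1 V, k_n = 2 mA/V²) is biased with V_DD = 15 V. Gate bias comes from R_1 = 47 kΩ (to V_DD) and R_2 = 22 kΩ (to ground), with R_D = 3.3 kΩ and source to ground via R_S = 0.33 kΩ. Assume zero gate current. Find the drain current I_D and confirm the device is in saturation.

I_D ≈ 2.9 mA

V_G = V_DD·R_2/(R_1+R_2) = 15×22/69 = 4.78 V.
Assume saturation: I_D = (k_n/2)(V_GS − V_t)² with V_GS = V_G − I_D·R_S = 4.78 − 0.33·I_D.
Substituting gives 0.109·I_D² − 2.77·I_D + 7.2 = 0, with roots I_D = 2.94 or 22.5 mA.
The root I_D = 22.5 mA gives V_GS = -2.64 V ≤ V_t, so take I_D = 2.94 mA.
Then V_GS = 3.81 V and V_DS = V_DD − I_D(R_D+R_S) = 15 − 2.94×3.63 = 4.34 V.
Saturation requires V_DS ≥ V_GS − V_t = 1.71 V; 4.34 ≥ 1.71 ✓.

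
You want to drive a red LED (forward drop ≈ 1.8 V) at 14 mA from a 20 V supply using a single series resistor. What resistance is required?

R ≈ 1.3 kΩ

The resistor drops V_S − V_D = 20 − 1.8 = 18.2 V at 14 mA.
R = 18.2 V / 14 mA = 1.3 kΩ.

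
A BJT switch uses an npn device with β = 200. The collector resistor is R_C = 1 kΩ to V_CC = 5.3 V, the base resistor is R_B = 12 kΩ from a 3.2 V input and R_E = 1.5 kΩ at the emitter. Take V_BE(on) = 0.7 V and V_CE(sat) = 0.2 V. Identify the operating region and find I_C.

Assume active. Base-emitter loop: I_B = (V_BB − V_BE)/(R_B + (β+1)R_E) = (3.2 − 0.7)/(12 + 201×1.5) = 0.00797 mA.
I_C = β·I_B = 200×0.00797 = 1.59 mA.
V_CE = V_CC − I_C·R_C − I_E·R_E = 5.3 − 1.59×1 − 1.6×1.5 = 1.3 V > V_CE(sat), so the active-region assumption holds.

active; I_C ≈ 1.6 mA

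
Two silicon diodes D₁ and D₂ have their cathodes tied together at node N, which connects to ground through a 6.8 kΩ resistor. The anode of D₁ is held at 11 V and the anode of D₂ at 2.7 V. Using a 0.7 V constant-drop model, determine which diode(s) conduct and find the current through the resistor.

Only D₁ conducts; I_R ≈ 1.5 mA

Assume both conduct. Then node N would need to be at both 11−0.7 = 10.3 V and 2.7−0.7 = 2 V, which is impossible.
Assume only D₁ conducts: V_N = 11 − 0.7 = 10.3 V, so I_R = 10.3/6.8 = 1.51 mA.
Check D₂: its anode-to-cathode voltage is 2.7 − 10.3 = -7.6 V < 0.7 V, so it is off. The assumption is consistent.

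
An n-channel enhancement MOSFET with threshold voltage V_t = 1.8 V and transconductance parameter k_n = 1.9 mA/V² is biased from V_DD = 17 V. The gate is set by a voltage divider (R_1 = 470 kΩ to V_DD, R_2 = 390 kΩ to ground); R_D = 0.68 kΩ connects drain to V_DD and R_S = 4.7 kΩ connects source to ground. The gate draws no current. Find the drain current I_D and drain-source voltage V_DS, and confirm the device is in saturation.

I_D ≈ 1 mA, V_DS ≈ 11 V

V_G = V_DD·R_2/(R_1+R_2) = 17×390/860 = 7.71 V.
Assume saturation: I_D = (k_n/2)(V_GS − V_t)² with V_GS = V_G − I_D·R_S = 7.71 − 4.7·I_D.
Substituting gives 21·I_D² − 53.8·I_D + 33.2 = 0, with roots I_D = 1.04 or 1.53 mA.
The root I_D = 1.53 mA gives V_GS = 0.532 V ≤ V_t, so take I_D = 1.04 mA.
Then V_GS = 2.84 V and V_DS = V_DD − I_D(R_D+R_S) = 17 − 1.04×5.38 = 11.4 V.
Saturation requires V_DS ≥ V_GS − V_t = 1.04 V; 11.4 ≥ 1.04 ✓.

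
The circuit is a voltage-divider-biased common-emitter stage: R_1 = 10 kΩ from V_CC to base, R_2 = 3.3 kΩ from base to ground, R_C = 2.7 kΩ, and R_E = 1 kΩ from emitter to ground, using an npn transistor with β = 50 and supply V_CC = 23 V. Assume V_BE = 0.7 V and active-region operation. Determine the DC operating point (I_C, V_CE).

I_C ≈ 4.7 mA, V_CE ≈ 5.6 V

Thevenize the base divider: V_Th = V_CC·R_2/(R_1+R_2) = 23×3.3/13.3 = 5.71 V, R_Th = R_1‖R_2 = 2.48 kΩ.
Base-emitter loop: V_Th = I_B·R_Th + V_BE + (β+1)I_B·R_E, so I_B = (5.71 − 0.7) / (2.48 + 51×1) = 0.0936 mA.
I_C = β·I_B = 50×0.0936 = 4.68 mA, and I_E = (β+1)I_B = 4.77 mA.
V_CE = V_CC − I_C·R_C − I_E·R_E = 23 − 4.68×2.7 − 4.77×1 = 5.59 V.
V_CE = 5.59 V > 0.2 V confirms active-region operation.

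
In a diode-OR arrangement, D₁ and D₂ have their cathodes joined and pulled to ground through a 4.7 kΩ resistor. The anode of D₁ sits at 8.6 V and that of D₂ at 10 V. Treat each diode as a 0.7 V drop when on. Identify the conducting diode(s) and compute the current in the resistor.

Only D₂ conducts; I_R ≈ 2 mA

Assume both conduct. Then node N would need to be at both 8.6−0.7 = 7.9 V and 10−0.7 = 9.3 V, which is impossible.
Assume only D₂ conducts: V_N = 10 − 0.7 = 9.3 V, so I_R = 9.3/4.7 = 1.98 mA.
Check D₁: its anode-to-cathode voltage is 8.6 − 9.3 = -0.7 V < 0.7 V, so it is off. The assumption is consistent.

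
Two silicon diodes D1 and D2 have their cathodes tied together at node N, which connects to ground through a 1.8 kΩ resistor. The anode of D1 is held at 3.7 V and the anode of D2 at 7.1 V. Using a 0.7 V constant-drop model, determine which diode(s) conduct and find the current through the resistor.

Assume both conduct. Then node N would need to be at both 3.7−0.7 = 3 V and 7.1−0.7 = 6.4 V, which is impossible.
Assume only D2 conducts: V_N = 7.1 − 0.7 = 6.4 V, so I_R = 6.4/1.8 = 3.56 mA.
Check D1: its anode-to-cathode voltage is 3.7 − 6.4 = -2.7 V < 0.7 V, so it is off. The assumption is consistent.

Only D2 conducts; I_R ≈ 3.6 mA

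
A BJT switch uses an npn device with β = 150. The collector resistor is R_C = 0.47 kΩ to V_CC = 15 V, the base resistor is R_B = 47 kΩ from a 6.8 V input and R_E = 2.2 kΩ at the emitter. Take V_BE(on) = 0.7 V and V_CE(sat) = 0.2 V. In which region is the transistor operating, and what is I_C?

Assume active. Base-emitter loop: I_B = (V_BB − V_BE)/(R_B + (β+1)R_E) = (6.8 − 0.7)/(47 + 151×2.2) = 0.0161 mA.
I_C = β·I_B = 150×0.0161 = 2.41 mA.
V_CE = V_CC − I_C·R_C − I_E·R_E = 15 − 2.41×0.47 − 2.43×2.2 = 8.52 V > V_CE(sat), so the active-region assumption holds.

active; I_C ≈ 2.4 mA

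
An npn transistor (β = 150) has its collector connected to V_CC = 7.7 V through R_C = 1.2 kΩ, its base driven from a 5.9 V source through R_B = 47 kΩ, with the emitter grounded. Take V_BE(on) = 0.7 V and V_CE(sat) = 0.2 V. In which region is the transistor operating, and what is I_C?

saturation; I_C ≈ 6.2 mA

Assume active: I_B = (5.9 − 0.7)/47 = 0.111 mA, giving I_C = β·I_B = 16.6 mA.
But then V_CE = 7.7 − 16.6×1.2 = -12.2 V < V_CE(sat) = 0.2 V — impossible in the active region.
So the transistor is saturated. With V_CE = 0.2 V, I_C = (V_CC − 0.2)/R_C = 7.5/1.2 = 6.25 mA.
Check: β·I_B = 16.6 mA > I_C = 6.25 mA, confirming saturation.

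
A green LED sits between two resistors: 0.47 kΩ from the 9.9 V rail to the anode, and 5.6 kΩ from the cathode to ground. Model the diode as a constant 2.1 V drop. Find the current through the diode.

I ≈ 1.3 mA

The two resistors are in series with the diode, so KVL gives 9.9 = I·0.47 + 2.1 + I·5.6.
I = (9.9 − 2.1) / (0.47 + 5.6) kΩ = 7.8 / 6.07 = 1.29 mA.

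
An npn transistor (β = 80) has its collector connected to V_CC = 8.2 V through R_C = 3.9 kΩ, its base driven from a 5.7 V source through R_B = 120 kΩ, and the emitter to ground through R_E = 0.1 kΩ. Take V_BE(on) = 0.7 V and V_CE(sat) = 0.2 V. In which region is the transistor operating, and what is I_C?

Assume active: I_B = (5.7 − 0.7)/(120 + 81×0.1) = 0.039 mA, I_C = β·I_B = 3.12 mA.
Then V_CE = 8.2 − 3.12×3.9 − 3.16×0.1 = -4.29 V < 0.2 V — the active assumption fails.
Re-solve with V_CE = 0.2 V. KCL at the emitter: V_E/R_E = (V_BB−0.7−V_E)/R_B + (V_CC−0.2−V_E)/R_C, giving V_E = 0.204 V.
I_C = (V_CC − 0.2 − V_E)/R_C = (8 − 0.204)/3.9 = 2 mA.
Check: I_B = (5 − 0.204)/120 = 0.04 mA, and β·I_B = 3.2 mA > I_C, confirming saturation.

saturation; I_C ≈ 2 mA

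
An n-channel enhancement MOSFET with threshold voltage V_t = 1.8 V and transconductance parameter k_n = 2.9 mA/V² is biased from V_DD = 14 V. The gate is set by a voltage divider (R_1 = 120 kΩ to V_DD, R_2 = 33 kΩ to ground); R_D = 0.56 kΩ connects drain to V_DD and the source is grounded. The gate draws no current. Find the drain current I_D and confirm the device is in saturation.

V_G = V_DD·R_2/(R_1+R_2) = 14×33/153 = 3.02 V. With the source grounded, V_GS = V_G = 3.02 V.
Assume saturation: I_D = (k_n/2)(V_GS − V_t)² = (2.9/2)×(3.02 − 1.8)² = 1.45×1.22² = 2.16 mA.
V_DS = V_DD − I_D·R_D = 14 − 2.16×0.56 = 12.8 V.
Saturation requires V_DS ≥ V_GS − V_t = 1.22 V; 12.8 ≥ 1.22 ✓.

I_D ≈ 2.2 mA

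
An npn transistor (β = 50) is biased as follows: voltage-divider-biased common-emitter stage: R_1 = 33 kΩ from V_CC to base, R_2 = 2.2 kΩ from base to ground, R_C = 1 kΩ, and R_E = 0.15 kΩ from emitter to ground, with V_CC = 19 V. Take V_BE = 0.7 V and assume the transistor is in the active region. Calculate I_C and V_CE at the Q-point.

Thevenize the base divider: V_Th = V_CC·R_2/(R_1+R_2) = 19×2.2/35.2 = 1.19 V, R_Th = R_1‖R_2 = 2.06 kΩ.
Base-emitter loop: V_Th = I_B·R_Th + V_BE + (β+1)I_B·R_E, so I_B = (1.19 − 0.7) / (2.06 + 51×0.15) = 0.0502 mA.
I_C = β·I_B = 50×0.0502 = 2.51 mA, and I_E = (β+1)I_B = 2.56 mA.
V_CE = V_CC − I_C·R_C − I_E·R_E = 19 − 2.51×1 − 2.56×0.15 = 16.1 V.
V_CE = 16.1 V > 0.2 V confirms active-region operation.

I_C ≈ 2.5 mA, V_CE ≈ 16 V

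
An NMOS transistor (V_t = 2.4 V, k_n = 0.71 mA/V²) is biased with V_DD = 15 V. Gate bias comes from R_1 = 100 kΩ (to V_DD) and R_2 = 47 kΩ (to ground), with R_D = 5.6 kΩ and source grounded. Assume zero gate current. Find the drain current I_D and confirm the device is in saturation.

V_G = V_DD·R_2/(R_1+R_2) = 15×47/147 = 4.8 V. With the source grounded, V_GS = V_G = 4.8 V.
Assume saturation: I_D = (k_n/2)(V_GS − V_t)² = (0.71/2)×(4.8 − 2.4)² = 0.355×2.4² = 2.04 mA.
V_DS = V_DD − I_D·R_D = 15 − 2.04×5.6 = 3.59 V.
Saturation requires V_DS ≥ V_GS − V_t = 2.4 V; 3.59 ≥ 2.4 ✓.

I_D ≈ 2 mA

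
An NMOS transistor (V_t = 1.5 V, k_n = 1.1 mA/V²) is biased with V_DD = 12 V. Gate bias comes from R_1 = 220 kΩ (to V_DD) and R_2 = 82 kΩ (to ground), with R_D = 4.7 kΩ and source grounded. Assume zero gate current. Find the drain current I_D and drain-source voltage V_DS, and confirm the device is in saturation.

V_G = V_DD·R_2/(R_1+R_2) = 12×82/302 = 3.26 V. With the source grounded, V_GS = V_G = 3.26 V.
Assume saturation: I_D = (k_n/2)(V_GS − V_t)² = (1.1/2)×(3.26 − 1.5)² = 0.55×1.76² = 1.7 mA.
V_DS = V_DD − I_D·R_D = 12 − 1.7×4.7 = 4.01 V.
Saturation requires V_DS ≥ V_GS − V_t = 1.76 V; 4.01 ≥ 1.76 ✓.

I_D ≈ 1.7 mA, V_DS ≈ 4 V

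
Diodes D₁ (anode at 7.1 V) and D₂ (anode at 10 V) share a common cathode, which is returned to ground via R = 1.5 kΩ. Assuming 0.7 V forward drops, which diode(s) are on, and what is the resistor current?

Only D₂ conducts; I_R ≈ 6.2 mA

Assume both conduct. Then node N would need to be at both 7.1−0.7 = 6.4 V and 10−0.7 = 9.3 V, which is impossible.
Assume only D₂ conducts: V_N = 10 − 0.7 = 9.3 V, so I_R = 9.3/1.5 = 6.2 mA.
Check D₁: its anode-to-cathode voltage is 7.1 − 9.3 = -2.2 V < 0.7 V, so it is off. The assumption is consistent.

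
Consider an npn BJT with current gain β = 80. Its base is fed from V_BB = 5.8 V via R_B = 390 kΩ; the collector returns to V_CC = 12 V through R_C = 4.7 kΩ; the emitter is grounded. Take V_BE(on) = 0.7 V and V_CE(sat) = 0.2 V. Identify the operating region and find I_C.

active; I_C ≈ 1 mA

Assume active. Base-emitter loop: I_B = (V_BB − V_BE)/R_B = (5.8 − 0.7)/390 = 0.0131 mA.
I_C = β·I_B = 80×0.0131 = 1.05 mA.
V_CE = V_CC − I_C·R_C = 12 − 1.05×4.7 = 7.08 V > V_CE(sat), so the active-region assumption holds.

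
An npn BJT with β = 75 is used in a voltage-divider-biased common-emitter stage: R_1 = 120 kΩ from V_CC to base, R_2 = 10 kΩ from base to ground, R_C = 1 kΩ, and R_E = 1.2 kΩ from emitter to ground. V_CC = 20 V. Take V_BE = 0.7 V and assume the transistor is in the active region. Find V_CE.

V_CE ≈ 19 V

Thevenize the base divider: V_Th = V_CC·R_2/(R_1+R_2) = 20×10/130 = 1.54 V, R_Th = R_1‖R_2 = 9.23 kΩ.
Base-emitter loop: V_Th = I_B·R_Th + V_BE + (β+1)I_B·R_E, so I_B = (1.54 − 0.7) / (9.23 + 76×1.2) = 0.00835 mA.
I_C = β·I_B = 75×0.00835 = 0.626 mA, and I_E = (β+1)I_B = 0.634 mA.
V_CE = V_CC − I_C·R_C − I_E·R_E = 20 − 0.626×1 − 0.634×1.2 = 18.6 V.
V_CE = 18.6 V > 0.2 V confirms active-region operation.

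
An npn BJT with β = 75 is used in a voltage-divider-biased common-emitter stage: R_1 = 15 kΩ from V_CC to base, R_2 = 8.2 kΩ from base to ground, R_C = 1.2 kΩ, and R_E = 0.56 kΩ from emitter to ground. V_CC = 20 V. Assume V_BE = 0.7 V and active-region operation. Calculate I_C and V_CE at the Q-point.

Thevenize the base divider: V_Th = V_CC·R_2/(R_1+R_2) = 20×8.2/23.2 = 7.07 V, R_Th = R_1‖R_2 = 5.3 kΩ.
Base-emitter loop: V_Th = I_B·R_Th + V_BE + (β+1)I_B·R_E, so I_B = (7.07 − 0.7) / (5.3 + 76×0.56) = 0.133 mA.
I_C = β·I_B = 75×0.133 = 9.98 mA, and I_E = (β+1)I_B = 10.1 mA.
V_CE = V_CC − I_C·R_C − I_E·R_E = 20 − 9.98×1.2 − 10.1×0.56 = 2.36 V.
V_CE = 2.36 V > 0.2 V confirms active-region operation.

I_C ≈ 10 mA, V_CE ≈ 2.4 V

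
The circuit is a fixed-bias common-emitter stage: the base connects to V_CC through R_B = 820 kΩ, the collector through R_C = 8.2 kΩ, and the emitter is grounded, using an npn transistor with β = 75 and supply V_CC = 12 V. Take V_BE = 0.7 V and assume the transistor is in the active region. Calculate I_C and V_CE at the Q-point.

I_C ≈ 1 mA, V_CE ≈ 3.5 V

Base loop: V_CC = I_B·R_B + V_BE, so I_B = (12 − 0.7)/820 kΩ = 0.0138 mA.
In the active region I_C = β·I_B = 75 × 0.0138 = 1.03 mA.
Collector loop: V_CE = V_CC − I_C·R_C = 12 − 1.03×8.2 = 3.53 V.
Since V_CE = 3.53 V > V_CE(sat) ≈ 0.2 V, the transistor is in the active region as assumed.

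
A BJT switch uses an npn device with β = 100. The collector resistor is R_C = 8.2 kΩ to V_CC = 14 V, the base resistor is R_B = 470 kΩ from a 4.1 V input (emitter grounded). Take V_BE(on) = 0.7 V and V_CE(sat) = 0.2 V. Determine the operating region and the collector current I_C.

active; I_C ≈ 0.72 mA

Assume active. Base-emitter loop: I_B = (V_BB − V_BE)/R_B = (4.1 − 0.7)/470 = 0.00723 mA.
I_C = β·I_B = 100×0.00723 = 0.723 mA.
V_CE = V_CC − I_C·R_C = 14 − 0.723×8.2 = 8.07 V > V_CE(sat), so the active-region assumption holds.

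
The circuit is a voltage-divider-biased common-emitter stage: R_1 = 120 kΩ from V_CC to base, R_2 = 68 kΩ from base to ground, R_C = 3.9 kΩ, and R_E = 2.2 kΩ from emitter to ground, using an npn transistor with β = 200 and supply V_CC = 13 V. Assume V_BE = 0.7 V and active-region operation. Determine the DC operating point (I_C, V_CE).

I_C ≈ 1.6 mA, V_CE ≈ 2.9 V

Thevenize the base divider: V_Th = V_CC·R_2/(R_1+R_2) = 13×68/188 = 4.7 V, R_Th = R_1‖R_2 = 43.4 kΩ.
Base-emitter loop: V_Th = I_B·R_Th + V_BE + (β+1)I_B·R_E, so I_B = (4.7 − 0.7) / (43.4 + 201×2.2) = 0.00824 mA.
I_C = β·I_B = 200×0.00824 = 1.65 mA, and I_E = (β+1)I_B = 1.66 mA.
V_CE = V_CC − I_C·R_C − I_E·R_E = 13 − 1.65×3.9 − 1.66×2.2 = 2.93 V.
V_CE = 2.93 V > 0.2 V confirms active-region operation.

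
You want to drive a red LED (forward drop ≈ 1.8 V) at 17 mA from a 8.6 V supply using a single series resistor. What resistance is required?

R ≈ 0.4 kΩ

The resistor drops V_S − V_D = 8.6 − 1.8 = 6.8 V at 17 mA.
R = 6.8 V / 17 mA = 0.4 kΩ.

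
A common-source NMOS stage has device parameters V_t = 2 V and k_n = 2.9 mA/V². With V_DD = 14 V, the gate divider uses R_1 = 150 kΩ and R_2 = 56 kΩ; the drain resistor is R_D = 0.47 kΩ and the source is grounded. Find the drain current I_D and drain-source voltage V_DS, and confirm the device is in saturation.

V_G = V_DD·R_2/(R_1+R_2) = 14×56/206 = 3.81 V. With the source grounded, V_GS = V_G = 3.81 V.
Assume saturation: I_D = (k_n/2)(V_GS − V_t)² = (2.9/2)×(3.81 − 2)² = 1.45×1.81² = 4.73 mA.
V_DS = V_DD − I_D·R_D = 14 − 4.73×0.47 = 11.8 V.
Saturation requires V_DS ≥ V_GS − V_t = 1.81 V; 11.8 ≥ 1.81 ✓.

I_D ≈ 4.7 mA, V_DS ≈ 12 V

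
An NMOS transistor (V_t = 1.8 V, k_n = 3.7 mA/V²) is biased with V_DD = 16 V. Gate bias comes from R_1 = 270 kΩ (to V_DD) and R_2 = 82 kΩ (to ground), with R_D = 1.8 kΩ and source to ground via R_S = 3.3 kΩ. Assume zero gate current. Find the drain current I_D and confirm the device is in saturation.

V_G = V_DD·R_2/(R_1+R_2) = 16×82/352 = 3.73 V.
Assume saturation: I_D = (k_n/2)(V_GS − V_t)² with V_GS = V_G − I_D·R_S = 3.73 − 3.3·I_D.
Substituting gives 20.1·I_D² − 24.5·I_D + 6.87 = 0, with roots I_D = 0.437 or 0.781 mA.
The root I_D = 0.781 mA gives V_GS = 1.15 V ≤ V_t, so take I_D = 0.437 mA.
Then V_GS = 2.29 V and V_DS = V_DD − I_D(R_D+R_S) = 16 − 0.437×5.1 = 13.8 V.
Saturation requires V_DS ≥ V_GS − V_t = 0.486 V; 13.8 ≥ 0.486 ✓.

I_D ≈ 0.44 mA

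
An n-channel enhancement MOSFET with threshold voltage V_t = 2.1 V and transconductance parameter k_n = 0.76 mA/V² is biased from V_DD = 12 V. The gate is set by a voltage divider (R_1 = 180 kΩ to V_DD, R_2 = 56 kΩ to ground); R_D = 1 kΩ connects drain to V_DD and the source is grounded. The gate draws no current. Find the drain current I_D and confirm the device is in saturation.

I_D ≈ 0.21 mA

V_G = V_DD·R_2/(R_1+R_2) = 12×56/236 = 2.85 V. With the source grounded, V_GS = V_G = 2.85 V.
Assume saturation: I_D = (k_n/2)(V_GS − V_t)² = (0.76/2)×(2.85 − 2.1)² = 0.38×0.747² = 0.212 mA.
V_DS = V_DD − I_D·R_D = 12 − 0.212×1 = 11.8 V.
Saturation requires V_DS ≥ V_GS − V_t = 0.747 V; 11.8 ≥ 0.747 ✓.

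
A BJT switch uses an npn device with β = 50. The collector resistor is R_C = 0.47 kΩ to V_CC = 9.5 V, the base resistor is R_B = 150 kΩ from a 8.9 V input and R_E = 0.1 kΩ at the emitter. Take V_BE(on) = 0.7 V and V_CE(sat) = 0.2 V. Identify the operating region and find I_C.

active; I_C ≈ 2.6 mA

Assume active. Base-emitter loop: I_B = (V_BB − V_BE)/(R_B + (β+1)R_E) = (8.9 − 0.7)/(150 + 51×0.1) = 0.0529 mA.
I_C = β·I_B = 50×0.0529 = 2.64 mA.
V_CE = V_CC − I_C·R_C − I_E·R_E = 9.5 − 2.64×0.47 − 2.7×0.1 = 7.99 V > V_CE(sat), so the active-region assumption holds.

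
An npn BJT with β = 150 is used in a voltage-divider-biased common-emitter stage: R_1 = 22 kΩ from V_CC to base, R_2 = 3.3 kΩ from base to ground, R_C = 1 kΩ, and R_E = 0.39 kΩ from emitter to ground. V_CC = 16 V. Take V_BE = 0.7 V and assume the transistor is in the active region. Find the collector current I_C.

I_C ≈ 3.4 mA

Thevenize the base divider: V_Th = V_CC·R_2/(R_1+R_2) = 16×3.3/25.3 = 2.09 V, R_Th = R_1‖R_2 = 2.87 kΩ.
Base-emitter loop: V_Th = I_B·R_Th + V_BE + (β+1)I_B·R_E, so I_B = (2.09 − 0.7) / (2.87 + 151×0.39) = 0.0225 mA.
I_C = β·I_B = 150×0.0225 = 3.37 mA, and I_E = (β+1)I_B = 3.39 mA.
V_CE = V_CC − I_C·R_C − I_E·R_E = 16 − 3.37×1 − 3.39×0.39 = 11.3 V.
V_CE = 11.3 V > 0.2 V confirms active-region operation.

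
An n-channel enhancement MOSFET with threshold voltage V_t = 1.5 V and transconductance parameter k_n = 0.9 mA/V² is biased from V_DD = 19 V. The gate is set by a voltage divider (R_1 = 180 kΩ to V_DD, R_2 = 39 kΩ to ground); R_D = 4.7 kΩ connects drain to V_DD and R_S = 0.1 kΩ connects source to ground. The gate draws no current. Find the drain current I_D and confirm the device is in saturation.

V_G = V_DD·R_2/(R_1+R_2) = 19×39/219 = 3.38 V.
Assume saturation: I_D = (k_n/2)(V_GS − V_t)² with V_GS = V_G − I_D·R_S = 3.38 − 0.1·I_D.
Substituting gives 0.0045·I_D² − 1.17·I_D + 1.6 = 0, with roots I_D = 1.37 or 259 mA.
The root I_D = 259 mA gives V_GS = -22.5 V ≤ V_t, so take I_D = 1.37 mA.
Then V_GS = 3.25 V and V_DS = V_DD − I_D(R_D+R_S) = 19 − 1.37×4.8 = 12.4 V.
Saturation requires V_DS ≥ V_GS − V_t = 1.75 V; 12.4 ≥ 1.75 ✓.

I_D ≈ 1.4 mA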